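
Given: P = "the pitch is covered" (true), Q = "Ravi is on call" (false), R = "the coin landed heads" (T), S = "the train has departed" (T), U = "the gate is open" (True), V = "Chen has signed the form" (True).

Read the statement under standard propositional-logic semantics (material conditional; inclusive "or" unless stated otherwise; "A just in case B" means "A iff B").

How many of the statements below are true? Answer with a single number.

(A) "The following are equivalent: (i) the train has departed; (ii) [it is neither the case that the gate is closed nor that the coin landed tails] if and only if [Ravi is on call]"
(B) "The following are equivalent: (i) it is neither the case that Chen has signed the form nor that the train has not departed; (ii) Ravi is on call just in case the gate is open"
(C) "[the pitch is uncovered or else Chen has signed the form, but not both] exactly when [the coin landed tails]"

1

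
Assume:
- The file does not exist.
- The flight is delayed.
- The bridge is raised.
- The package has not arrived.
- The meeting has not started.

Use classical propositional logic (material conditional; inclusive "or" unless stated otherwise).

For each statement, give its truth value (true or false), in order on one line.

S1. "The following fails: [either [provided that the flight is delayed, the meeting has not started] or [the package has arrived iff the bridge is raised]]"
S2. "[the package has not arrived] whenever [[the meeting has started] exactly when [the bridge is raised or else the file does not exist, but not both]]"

S1 False / S2 True

Let S = "the flight is delayed" (True), U = "the meeting has started" (False), W = "the package has arrived" (False), H = "the bridge is raised" (True), M = "the file exists" (False).

S1: In symbols: not ((S -> not U) or (W iff H))

not U = not False = True
S -> not U = True -> True = True
W iff H = False iff True = False
(S -> not U) or (W iff H) = True or False = True
not ((S -> not U) or (W iff H)) = not True = False
Thus S1 is false.

S2: Formalization: (U iff (H xor not M)) -> not W

not M = not False = True
H xor not M = True xor True = False
U iff (H xor not M) = False iff False = True
not W = not False = True
(U iff (H xor not M)) -> not W = True -> True = True
So S2 is true.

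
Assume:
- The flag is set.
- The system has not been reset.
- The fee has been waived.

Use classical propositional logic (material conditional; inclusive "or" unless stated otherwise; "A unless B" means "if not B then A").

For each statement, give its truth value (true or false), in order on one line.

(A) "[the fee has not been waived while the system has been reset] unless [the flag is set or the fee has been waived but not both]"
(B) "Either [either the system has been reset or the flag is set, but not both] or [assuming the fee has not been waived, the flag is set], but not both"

(A) false, (B) false

Let U = "the fee has been waived" (T), S = "the system has been reset" (F), N = "the flag is set" (T).

(A): Parsed as (~U & S) | (N xor U)

~U = ~T = F
~U & S = F & F = F
N xor U = T xor T = F
(~U & S) | (N xor U) = F | F = F
Hence (A) is false.

(B): In symbols: (S xor N) xor (~U -> N)

S xor N = F xor T = T
~U = ~T = F
~U -> N = F -> T = T
(S xor N) xor (~U -> N) = T xor T = F
So (B) is false.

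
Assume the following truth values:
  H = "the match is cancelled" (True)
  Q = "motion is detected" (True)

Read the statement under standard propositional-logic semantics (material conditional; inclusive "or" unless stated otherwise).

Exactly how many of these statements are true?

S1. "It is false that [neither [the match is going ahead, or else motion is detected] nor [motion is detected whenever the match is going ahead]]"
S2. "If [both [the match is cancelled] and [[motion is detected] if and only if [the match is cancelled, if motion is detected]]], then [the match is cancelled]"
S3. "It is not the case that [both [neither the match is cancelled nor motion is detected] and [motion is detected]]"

3

S1: This is not ((not H or Q) nor (not H -> Q)).

not H = not True = False
not H or Q = False or True = True
not H = not True = False
not H -> Q = False -> True = True
(not H or Q) nor (not H -> Q) = True nor True = False
not ((not H or Q) nor (not H -> Q)) = not False = True
Thus S1 is true.

S2: This is (H and (Q iff (Q -> H))) -> H.

Q -> H = True -> True = True
Q iff (Q -> H) = True iff True = True
H and (Q iff (Q -> H)) = True and True = True
(H and (Q iff (Q -> H))) -> H = True -> True = True
So S2 is true.

S3: In symbols: not ((H nor Q) and Q)

H nor Q = True nor True = False
(H nor Q) and Q = False and True = False
not ((H nor Q) and Q) = not False = True
Hence S3 is true.

3 of the 3 statements are true.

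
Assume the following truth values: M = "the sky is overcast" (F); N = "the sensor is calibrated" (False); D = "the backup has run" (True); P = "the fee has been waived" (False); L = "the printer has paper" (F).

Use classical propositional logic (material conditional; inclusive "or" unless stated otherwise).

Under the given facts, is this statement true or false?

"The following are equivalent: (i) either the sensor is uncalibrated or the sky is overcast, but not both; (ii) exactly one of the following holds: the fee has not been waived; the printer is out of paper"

False

This is (not N xor M) iff (not P xor not L).

not N = not False = True
not N xor M = True xor False = True
not P = not False = True
not L = not False = True
not P xor not L = True xor True = False
(not N xor M) iff (not P xor not L) = True iff False = False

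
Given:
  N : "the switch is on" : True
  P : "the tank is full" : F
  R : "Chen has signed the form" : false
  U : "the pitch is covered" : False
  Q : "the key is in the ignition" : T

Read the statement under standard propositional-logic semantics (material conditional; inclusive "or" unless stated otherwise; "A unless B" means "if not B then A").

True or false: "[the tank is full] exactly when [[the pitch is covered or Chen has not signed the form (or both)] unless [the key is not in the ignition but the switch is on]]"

This is P iff ((U or not R) or (not Q and N)).

not R = not False = True
U or not R = False or True = True
not Q = not True = False
not Q and N = False and True = False
(U or not R) or (not Q and N) = True or False = True
P iff ((U or not R) or (not Q and N)) = False iff True = False

False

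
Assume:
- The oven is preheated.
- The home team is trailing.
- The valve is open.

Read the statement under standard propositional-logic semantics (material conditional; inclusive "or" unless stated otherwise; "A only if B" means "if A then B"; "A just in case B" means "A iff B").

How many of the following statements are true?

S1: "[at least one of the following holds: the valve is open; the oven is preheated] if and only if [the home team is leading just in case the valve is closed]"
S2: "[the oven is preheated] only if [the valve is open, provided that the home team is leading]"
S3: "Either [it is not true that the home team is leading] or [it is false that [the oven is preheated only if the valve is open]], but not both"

Let R = "the valve is open" (True), P = "the oven is preheated" (True), Q = "the home team is leading" (False).

S1: In symbols: (R or P) iff (Q iff not R)

R or P = True or True = True
not R = not True = False
Q iff not R = False iff False = True
(R or P) iff (Q iff not R) = True iff True = True
Hence S1 is true.

S2: This is P -> (Q -> R).

Q -> R = False -> True = True
P -> (Q -> R) = True -> True = True
Thus S2 is true.

S3: Formalization: not Q xor not (P -> R)

not Q = not False = True
P -> R = True -> True = True
not (P -> R) = not True = False
not Q xor not (P -> R) = True xor False = True
Thus S3 is true.

Count: 3.

3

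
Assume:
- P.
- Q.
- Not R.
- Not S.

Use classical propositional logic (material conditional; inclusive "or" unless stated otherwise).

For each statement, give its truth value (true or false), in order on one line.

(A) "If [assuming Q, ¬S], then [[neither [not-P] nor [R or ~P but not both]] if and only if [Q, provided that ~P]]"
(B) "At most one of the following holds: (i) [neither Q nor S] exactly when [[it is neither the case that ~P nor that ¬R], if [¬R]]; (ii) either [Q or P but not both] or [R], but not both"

(A): Formalization: (Q → ¬S) → ((¬P ↓ (R ⊕ ¬P)) ↔ (¬P → Q))

¬S = ¬F = T
Q → ¬S = T → T = T
¬P = ¬T = F
¬P = ¬T = F
R ⊕ ¬P = F ⊕ F = F
¬P ↓ (R ⊕ ¬P) = F ↓ F = T
¬P = ¬T = F
¬P → Q = F → T = T
(¬P ↓ (R ⊕ ¬P)) ↔ (¬P → Q) = T ↔ T = T
(Q → ¬S) → ((¬P ↓ (R ⊕ ¬P)) ↔ (¬P → Q)) = T → T = T
Thus (A) is true.

(B): Formalization: ((Q ↓ S) ↔ (¬R → (¬P ↓ ¬R))) ↑ ((Q ⊕ P) ⊕ R)

Q ↓ S = T ↓ F = F
¬R = ¬F = T
¬P = ¬T = F
¬R = ¬F = T
¬P ↓ ¬R = F ↓ T = F
¬R → (¬P ↓ ¬R) = T → F = F
(Q ↓ S) ↔ (¬R → (¬P ↓ ¬R)) = F ↔ F = T
Q ⊕ P = T ⊕ T = F
(Q ⊕ P) ⊕ R = F ⊕ F = F
((Q ↓ S) ↔ (¬R → (¬P ↓ ¬R))) ↑ ((Q ⊕ P) ⊕ R) = T ↑ F = T
So (B) is true.

(A) T; (B) T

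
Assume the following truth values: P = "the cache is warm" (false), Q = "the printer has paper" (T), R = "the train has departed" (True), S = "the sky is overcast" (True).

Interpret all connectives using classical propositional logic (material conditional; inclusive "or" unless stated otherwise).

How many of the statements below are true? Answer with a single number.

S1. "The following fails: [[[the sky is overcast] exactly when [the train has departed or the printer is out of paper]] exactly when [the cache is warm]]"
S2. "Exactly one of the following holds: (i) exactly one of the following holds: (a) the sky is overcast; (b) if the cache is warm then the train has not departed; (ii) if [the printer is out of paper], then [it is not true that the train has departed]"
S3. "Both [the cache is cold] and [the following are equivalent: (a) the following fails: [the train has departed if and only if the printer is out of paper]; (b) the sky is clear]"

S1: In symbols: ¬((S ↔ (R ∨ ¬Q)) ↔ P)

¬Q = ¬T = F
R ∨ ¬Q = T ∨ F = T
S ↔ (R ∨ ¬Q) = T ↔ T = T
(S ↔ (R ∨ ¬Q)) ↔ P = T ↔ F = F
¬((S ↔ (R ∨ ¬Q)) ↔ P) = ¬F = T
Hence S1 is true.

S2: Parsed as (S ⊕ (P → ¬R)) ⊕ (¬Q → ¬R)

¬R = ¬T = F
P → ¬R = F → F = T
S ⊕ (P → ¬R) = T ⊕ T = F
¬Q = ¬T = F
¬R = ¬T = F
¬Q → ¬R = F → F = T
(S ⊕ (P → ¬R)) ⊕ (¬Q → ¬R) = F ⊕ T = T
Thus S2 is true.

S3: This is ¬P ∧ (¬(R ↔ ¬Q) ↔ ¬S).

¬P = ¬F = T
¬Q = ¬T = F
R ↔ ¬Q = T ↔ F = F
¬(R ↔ ¬Q) = ¬F = T
¬S = ¬T = F
¬(R ↔ ¬Q) ↔ ¬S = T ↔ F = F
¬P ∧ (¬(R ↔ ¬Q) ↔ ¬S) = T ∧ F = F
Thus S3 is false.

Count: 2.

2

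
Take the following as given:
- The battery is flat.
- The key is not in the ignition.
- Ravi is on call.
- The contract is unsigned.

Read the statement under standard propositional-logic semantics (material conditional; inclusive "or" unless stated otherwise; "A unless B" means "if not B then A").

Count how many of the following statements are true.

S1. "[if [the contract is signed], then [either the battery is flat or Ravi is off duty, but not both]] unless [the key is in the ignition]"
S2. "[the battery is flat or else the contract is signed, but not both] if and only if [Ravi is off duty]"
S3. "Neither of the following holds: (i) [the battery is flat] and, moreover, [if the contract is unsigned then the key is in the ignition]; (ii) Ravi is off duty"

2

Let S = "the contract is signed" (F), P = "the battery is charged" (F), R = "Ravi is on call" (T), Q = "the key is in the ignition" (F).

S1: This is (S -> (~P xor ~R)) | Q.

~P = ~F = T
~R = ~T = F
~P xor ~R = T xor F = T
S -> (~P xor ~R) = F -> T = T
(S -> (~P xor ~R)) | Q = T | F = T
Thus S1 is true.

S2: In symbols: (~P xor S) <-> ~R

~P = ~F = T
~P xor S = T xor F = T
~R = ~T = F
(~P xor S) <-> ~R = T <-> F = F
Hence S2 is false.

S3: Parsed as (~P & (~S -> Q)) nor ~R

~P = ~F = T
~S = ~F = T
~S -> Q = T -> F = F
~P & (~S -> Q) = T & F = F
~R = ~T = F
(~P & (~S -> Q)) nor ~R = F nor F = T
So S3 is true.

2 of the 3 statements are true.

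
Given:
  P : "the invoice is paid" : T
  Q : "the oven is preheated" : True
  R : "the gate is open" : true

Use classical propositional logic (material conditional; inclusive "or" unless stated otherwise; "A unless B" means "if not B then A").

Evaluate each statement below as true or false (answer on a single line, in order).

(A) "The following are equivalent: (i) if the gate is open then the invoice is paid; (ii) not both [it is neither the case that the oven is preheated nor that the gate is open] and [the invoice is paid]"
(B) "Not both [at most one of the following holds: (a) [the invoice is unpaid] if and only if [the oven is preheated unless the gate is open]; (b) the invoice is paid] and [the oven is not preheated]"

(A): In symbols: (R -> P) iff ((Q nor R) nand P)

R -> P = True -> True = True
Q nor R = True nor True = False
(Q nor R) nand P = False nand True = True
(R -> P) iff ((Q nor R) nand P) = True iff True = True
Hence (A) is true.

(B): In symbols: ((not P iff (Q or R)) nand P) nand not Q

not P = not True = False
Q or R = True or True = True
not P iff (Q or R) = False iff True = False
(not P iff (Q or R)) nand P = False nand True = True
not Q = not True = False
((not P iff (Q or R)) nand P) nand not Q = True nand False = True
Thus (B) is true.

(A) T / (B) T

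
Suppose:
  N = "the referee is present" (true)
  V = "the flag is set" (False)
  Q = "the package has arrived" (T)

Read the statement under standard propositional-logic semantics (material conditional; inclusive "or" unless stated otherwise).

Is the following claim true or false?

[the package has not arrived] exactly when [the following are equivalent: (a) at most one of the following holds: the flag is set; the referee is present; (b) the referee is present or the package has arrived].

False.

Parsed as ¬Q ↔ ((V ↑ N) ↔ (N ∨ Q))

¬Q = ¬T = F
V ↑ N = F ↑ T = T
N ∨ Q = T ∨ T = T
(V ↑ N) ↔ (N ∨ Q) = T ↔ T = T
¬Q ↔ ((V ↑ N) ↔ (N ∨ Q)) = F ↔ T = F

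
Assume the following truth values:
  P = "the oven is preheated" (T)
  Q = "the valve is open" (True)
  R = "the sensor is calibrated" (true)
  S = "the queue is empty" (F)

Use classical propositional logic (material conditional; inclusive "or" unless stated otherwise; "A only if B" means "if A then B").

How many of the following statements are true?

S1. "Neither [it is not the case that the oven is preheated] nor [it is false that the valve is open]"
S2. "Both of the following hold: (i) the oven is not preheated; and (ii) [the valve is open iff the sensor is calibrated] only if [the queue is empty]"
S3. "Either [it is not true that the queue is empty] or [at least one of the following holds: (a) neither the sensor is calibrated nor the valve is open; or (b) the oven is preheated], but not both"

S1: This is ¬P ↓ ¬Q.

¬P = ¬T = F
¬Q = ¬T = F
¬P ↓ ¬Q = F ↓ F = T
So S1 is true.

S2: Formalization: ¬P ∧ ((Q ↔ R) → S)

¬P = ¬T = F
Q ↔ R = T ↔ T = T
(Q ↔ R) → S = T → F = F
¬P ∧ ((Q ↔ R) → S) = F ∧ F = F
Hence S2 is false.

S3: Formalization: ¬S ⊕ ((R ↓ Q) ∨ P)

¬S = ¬F = T
R ↓ Q = T ↓ T = F
(R ↓ Q) ∨ P = F ∨ T = T
¬S ⊕ ((R ↓ Q) ∨ P) = T ⊕ T = F
Hence S3 is false.

True statements: 1.

1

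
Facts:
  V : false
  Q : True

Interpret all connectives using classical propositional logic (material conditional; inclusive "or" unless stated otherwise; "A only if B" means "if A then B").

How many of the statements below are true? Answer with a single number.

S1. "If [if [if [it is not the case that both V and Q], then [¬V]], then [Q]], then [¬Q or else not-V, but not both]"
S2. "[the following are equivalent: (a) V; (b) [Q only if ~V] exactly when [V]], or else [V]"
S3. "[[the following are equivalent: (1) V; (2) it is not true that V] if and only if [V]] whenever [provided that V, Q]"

3

S1: Parsed as (((V nand Q) -> not V) -> Q) -> (not Q xor not V)

V nand Q = False nand True = True
not V = not False = True
(V nand Q) -> not V = True -> True = True
((V nand Q) -> not V) -> Q = True -> True = True
not Q = not True = False
not V = not False = True
not Q xor not V = False xor True = True
(((V nand Q) -> not V) -> Q) -> (not Q xor not V) = True -> True = True
Thus S1 is true.

S2: This is (V iff ((Q -> not V) iff V)) or V.

not V = not False = True
Q -> not V = True -> True = True
(Q -> not V) iff V = True iff False = False
V iff ((Q -> not V) iff V) = False iff False = True
(V iff ((Q -> not V) iff V)) or V = True or False = True
Thus S2 is true.

S3: In symbols: (V -> Q) -> ((V iff not V) iff V)

V -> Q = False -> True = True
not V = not False = True
V iff not V = False iff True = False
(V iff not V) iff V = False iff False = True
(V -> Q) -> ((V iff not V) iff V) = True -> True = True
Thus S3 is true.

3 of the 3 statements are true (S1, S2, S3).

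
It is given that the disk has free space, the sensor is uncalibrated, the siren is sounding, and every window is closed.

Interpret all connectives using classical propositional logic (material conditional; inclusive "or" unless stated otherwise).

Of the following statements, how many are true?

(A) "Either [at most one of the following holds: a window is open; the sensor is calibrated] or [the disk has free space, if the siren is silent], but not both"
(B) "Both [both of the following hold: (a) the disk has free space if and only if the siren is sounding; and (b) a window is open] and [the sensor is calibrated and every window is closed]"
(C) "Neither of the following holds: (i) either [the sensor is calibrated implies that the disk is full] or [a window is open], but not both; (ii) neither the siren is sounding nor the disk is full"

0

Let Q = "a window is open" (F), V = "the sensor is calibrated" (F), W = "the siren is sounding" (T), G = "the disk is full" (F).

(A): This is (Q ↑ V) ⊕ (¬W → ¬G).

Q ↑ V = F ↑ F = T
¬W = ¬T = F
¬G = ¬F = T
¬W → ¬G = F → T = T
(Q ↑ V) ⊕ (¬W → ¬G) = T ⊕ T = F
Hence (A) is false.

(B): In symbols: ((¬G ↔ W) ∧ Q) ∧ (V ∧ ¬Q)

¬G = ¬F = T
¬G ↔ W = T ↔ T = T
(¬G ↔ W) ∧ Q = T ∧ F = F
¬Q = ¬F = T
V ∧ ¬Q = F ∧ T = F
((¬G ↔ W) ∧ Q) ∧ (V ∧ ¬Q) = F ∧ F = F
Thus (B) is false.

(C): In symbols: ((V → G) ⊕ Q) ↓ (W ↓ G)

V → G = F → F = T
(V → G) ⊕ Q = T ⊕ F = T
W ↓ G = T ↓ F = F
((V → G) ⊕ Q) ↓ (W ↓ G) = T ↓ F = F
Thus (C) is false.

Count: 0.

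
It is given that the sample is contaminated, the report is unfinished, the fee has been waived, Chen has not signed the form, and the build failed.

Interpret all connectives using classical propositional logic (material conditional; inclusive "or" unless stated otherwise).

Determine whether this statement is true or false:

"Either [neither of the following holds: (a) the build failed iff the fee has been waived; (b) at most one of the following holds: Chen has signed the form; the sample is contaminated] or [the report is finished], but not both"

false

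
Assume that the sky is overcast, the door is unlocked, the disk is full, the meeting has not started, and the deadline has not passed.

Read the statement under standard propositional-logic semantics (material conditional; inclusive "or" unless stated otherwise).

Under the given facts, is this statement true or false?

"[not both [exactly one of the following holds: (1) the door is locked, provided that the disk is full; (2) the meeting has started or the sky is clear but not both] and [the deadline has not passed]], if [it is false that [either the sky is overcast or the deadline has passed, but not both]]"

true

Let P = "the sky is overcast" (True), U = "the deadline has passed" (False), R = "the disk is full" (True), Q = "the door is locked" (False), S = "the meeting has started" (False).
In symbols: not (P xor U) -> (((R -> Q) xor (S xor not P)) nand not U)

P xor U = True xor False = True
not (P xor U) = not True = False
R -> Q = True -> False = False
not P = not True = False
S xor not P = False xor False = False
(R -> Q) xor (S xor not P) = False xor False = False
not U = not False = True
((R -> Q) xor (S xor not P)) nand not U = False nand True = True
not (P xor U) -> (((R -> Q) xor (S xor not P)) nand not U) = False -> True = True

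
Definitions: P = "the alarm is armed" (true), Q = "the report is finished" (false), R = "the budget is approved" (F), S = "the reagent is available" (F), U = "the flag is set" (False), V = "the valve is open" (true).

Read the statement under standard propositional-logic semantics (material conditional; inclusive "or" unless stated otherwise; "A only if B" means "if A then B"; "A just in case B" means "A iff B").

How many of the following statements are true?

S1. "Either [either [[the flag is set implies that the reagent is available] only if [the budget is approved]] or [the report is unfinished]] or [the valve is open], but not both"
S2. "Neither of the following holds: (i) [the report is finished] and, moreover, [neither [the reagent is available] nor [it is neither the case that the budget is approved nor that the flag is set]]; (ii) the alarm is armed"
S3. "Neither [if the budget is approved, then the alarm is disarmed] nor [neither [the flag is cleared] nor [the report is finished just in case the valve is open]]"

0

S1: This is (((U -> S) -> R) | ~Q) xor V.

U -> S = F -> F = T
(U -> S) -> R = T -> F = F
~Q = ~F = T
((U -> S) -> R) | ~Q = F | T = T
(((U -> S) -> R) | ~Q) xor V = T xor T = F
Hence S1 is false.

S2: In symbols: (Q & (S nor (R nor U))) nor P

R nor U = F nor F = T
S nor (R nor U) = F nor T = F
Q & (S nor (R nor U)) = F & F = F
(Q & (S nor (R nor U))) nor P = F nor T = F
So S2 is false.

S3: Formalization: (R -> ~P) nor (~U nor (Q <-> V))

~P = ~T = F
R -> ~P = F -> F = T
~U = ~F = T
Q <-> V = F <-> T = F
~U nor (Q <-> V) = T nor F = F
(R -> ~P) nor (~U nor (Q <-> V)) = T nor F = F
Hence S3 is false.

Count: 0.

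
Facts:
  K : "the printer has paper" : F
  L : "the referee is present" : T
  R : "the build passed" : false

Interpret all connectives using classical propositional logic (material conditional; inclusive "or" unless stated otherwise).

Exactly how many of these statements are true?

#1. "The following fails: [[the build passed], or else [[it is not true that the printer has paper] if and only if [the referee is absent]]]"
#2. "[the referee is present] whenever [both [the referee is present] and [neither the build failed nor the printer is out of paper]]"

#1: Parsed as ¬(R ∨ (¬K ↔ ¬L))

¬K = ¬F = T
¬L = ¬T = F
¬K ↔ ¬L = T ↔ F = F
R ∨ (¬K ↔ ¬L) = F ∨ F = F
¬(R ∨ (¬K ↔ ¬L)) = ¬F = T
So #1 is true.

#2: This is (L ∧ (¬R ↓ ¬K)) → L.

¬R = ¬F = T
¬K = ¬F = T
¬R ↓ ¬K = T ↓ T = F
L ∧ (¬R ↓ ¬K) = T ∧ F = F
(L ∧ (¬R ↓ ¬K)) → L = F → T = T
Hence #2 is true.

Count: 2.

2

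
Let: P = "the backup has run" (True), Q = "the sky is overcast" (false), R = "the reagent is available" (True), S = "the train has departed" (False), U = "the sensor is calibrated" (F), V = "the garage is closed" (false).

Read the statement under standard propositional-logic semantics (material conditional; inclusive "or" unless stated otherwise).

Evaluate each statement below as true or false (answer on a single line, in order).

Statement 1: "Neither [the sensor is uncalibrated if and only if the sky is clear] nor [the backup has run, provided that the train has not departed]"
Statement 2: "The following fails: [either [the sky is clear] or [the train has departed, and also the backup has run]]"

Statement 1: Formalization: (~U <-> ~Q) nor (~S -> P)

~U = ~F = T
~Q = ~F = T
~U <-> ~Q = T <-> T = T
~S = ~F = T
~S -> P = T -> T = T
(~U <-> ~Q) nor (~S -> P) = T nor T = F
Hence Statement 1 is false.

Statement 2: Parsed as ~(~Q | (S & P))

~Q = ~F = T
S & P = F & T = F
~Q | (S & P) = T | F = T
~(~Q | (S & P)) = ~T = F
So Statement 2 is false.

Statement 1 F; Statement 2 F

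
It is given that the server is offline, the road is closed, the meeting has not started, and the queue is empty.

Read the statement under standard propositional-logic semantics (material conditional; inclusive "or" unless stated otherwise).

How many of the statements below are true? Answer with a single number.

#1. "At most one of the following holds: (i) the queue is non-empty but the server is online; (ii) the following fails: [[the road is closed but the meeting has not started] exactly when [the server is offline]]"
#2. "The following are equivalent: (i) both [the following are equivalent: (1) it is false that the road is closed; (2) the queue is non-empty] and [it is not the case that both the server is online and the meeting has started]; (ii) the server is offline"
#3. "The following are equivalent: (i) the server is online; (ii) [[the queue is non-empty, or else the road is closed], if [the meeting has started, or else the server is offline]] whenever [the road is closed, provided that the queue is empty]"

2

Let S = "the queue is empty" (T), P = "the server is online" (F), Q = "the road is closed" (T), R = "the meeting has started" (F).

#1: Parsed as (¬S ∧ P) ↑ ¬((Q ∧ ¬R) ↔ ¬P)

¬S = ¬T = F
¬S ∧ P = F ∧ F = F
¬R = ¬F = T
Q ∧ ¬R = T ∧ T = T
¬P = ¬F = T
(Q ∧ ¬R) ↔ ¬P = T ↔ T = T
¬((Q ∧ ¬R) ↔ ¬P) = ¬T = F
(¬S ∧ P) ↑ ¬((Q ∧ ¬R) ↔ ¬P) = F ↑ F = T
So #1 is true.

#2: This is ((¬Q ↔ ¬S) ∧ (P ↑ R)) ↔ ¬P.

¬Q = ¬T = F
¬S = ¬T = F
¬Q ↔ ¬S = F ↔ F = T
P ↑ R = F ↑ F = T
(¬Q ↔ ¬S) ∧ (P ↑ R) = T ∧ T = T
¬P = ¬F = T
((¬Q ↔ ¬S) ∧ (P ↑ R)) ↔ ¬P = T ↔ T = T
Thus #2 is true.

#3: Parsed as P ↔ ((S → Q) → ((R ∨ ¬P) → (¬S ∨ Q)))

S → Q = T → T = T
¬P = ¬F = T
R ∨ ¬P = F ∨ T = T
¬S = ¬T = F
¬S ∨ Q = F ∨ T = T
(R ∨ ¬P) → (¬S ∨ Q) = T → T = T
(S → Q) → ((R ∨ ¬P) → (¬S ∨ Q)) = T → T = T
P ↔ ((S → Q) → ((R ∨ ¬P) → (¬S ∨ Q))) = F ↔ T = F
So #3 is false.

True statements: 2 (#1, #2).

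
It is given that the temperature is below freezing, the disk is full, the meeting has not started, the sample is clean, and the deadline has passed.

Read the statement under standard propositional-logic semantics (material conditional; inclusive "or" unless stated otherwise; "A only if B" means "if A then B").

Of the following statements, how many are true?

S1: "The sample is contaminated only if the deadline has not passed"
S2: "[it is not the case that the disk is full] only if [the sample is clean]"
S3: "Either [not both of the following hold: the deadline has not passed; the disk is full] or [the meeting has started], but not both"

Let S = "the sample is contaminated" (False), U = "the deadline has passed" (True), Q = "the disk is full" (True), R = "the meeting has started" (False).

S1: In symbols: S -> not U

not U = not True = False
S -> not U = False -> False = True
Thus S1 is true.

S2: This is not Q -> not S.

not Q = not True = False
not S = not False = True
not Q -> not S = False -> True = True
Hence S2 is true.

S3: Parsed as (not U nand Q) xor R

not U = not True = False
not U nand Q = False nand True = True
(not U nand Q) xor R = True xor False = True
So S3 is true.

3 of the 3 statements are true (S1, S2, S3).

3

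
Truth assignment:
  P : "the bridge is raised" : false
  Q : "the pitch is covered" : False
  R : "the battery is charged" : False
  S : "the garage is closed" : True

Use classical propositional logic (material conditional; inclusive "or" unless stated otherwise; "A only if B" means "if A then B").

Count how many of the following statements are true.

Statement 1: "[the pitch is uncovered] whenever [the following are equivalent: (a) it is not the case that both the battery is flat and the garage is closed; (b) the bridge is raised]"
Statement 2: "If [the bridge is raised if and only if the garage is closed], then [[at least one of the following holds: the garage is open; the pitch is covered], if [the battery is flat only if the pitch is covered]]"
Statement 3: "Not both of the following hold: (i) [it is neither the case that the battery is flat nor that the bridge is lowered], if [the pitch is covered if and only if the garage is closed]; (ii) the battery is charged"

Statement 1: Parsed as ((~R nand S) <-> P) -> ~Q

~R = ~F = T
~R nand S = T nand T = F
(~R nand S) <-> P = F <-> F = T
~Q = ~F = T
((~R nand S) <-> P) -> ~Q = T -> T = T
Thus Statement 1 is true.

Statement 2: Parsed as (P <-> S) -> ((~R -> Q) -> (~S | Q))

P <-> S = F <-> T = F
~R = ~F = T
~R -> Q = T -> F = F
~S = ~T = F
~S | Q = F | F = F
(~R -> Q) -> (~S | Q) = F -> F = T
(P <-> S) -> ((~R -> Q) -> (~S | Q)) = F -> T = T
Hence Statement 2 is true.

Statement 3: Formalization: ((Q <-> S) -> (~R nor ~P)) nand R

Q <-> S = F <-> T = F
~R = ~F = T
~P = ~F = T
~R nor ~P = T nor T = F
(Q <-> S) -> (~R nor ~P) = F -> F = T
((Q <-> S) -> (~R nor ~P)) nand R = T nand F = T
So Statement 3 is true.

Count: 3.

3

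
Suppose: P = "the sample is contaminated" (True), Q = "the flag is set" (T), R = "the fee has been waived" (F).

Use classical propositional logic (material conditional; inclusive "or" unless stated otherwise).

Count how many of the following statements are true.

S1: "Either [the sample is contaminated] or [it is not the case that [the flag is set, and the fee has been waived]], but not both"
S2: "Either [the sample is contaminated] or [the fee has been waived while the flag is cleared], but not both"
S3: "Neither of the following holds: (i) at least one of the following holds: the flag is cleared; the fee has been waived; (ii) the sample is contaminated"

1

S1: Parsed as P xor ~(Q & R)

Q & R = T & F = F
~(Q & R) = ~F = T
P xor ~(Q & R) = T xor T = F
So S1 is false.

S2: Formalization: P xor (R & ~Q)

~Q = ~T = F
R & ~Q = F & F = F
P xor (R & ~Q) = T xor F = T
Thus S2 is true.

S3: Parsed as (~Q | R) nor P

~Q = ~T = F
~Q | R = F | F = F
(~Q | R) nor P = F nor T = F
So S3 is false.

1 of the 3 statements is true.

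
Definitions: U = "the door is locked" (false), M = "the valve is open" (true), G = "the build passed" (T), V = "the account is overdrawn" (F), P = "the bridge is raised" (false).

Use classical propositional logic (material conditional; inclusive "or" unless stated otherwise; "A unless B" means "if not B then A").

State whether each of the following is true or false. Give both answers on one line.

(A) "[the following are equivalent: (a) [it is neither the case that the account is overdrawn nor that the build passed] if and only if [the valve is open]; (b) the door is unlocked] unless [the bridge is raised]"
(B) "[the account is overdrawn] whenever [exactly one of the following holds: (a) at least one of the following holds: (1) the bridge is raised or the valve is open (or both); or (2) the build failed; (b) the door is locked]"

(A): Formalization: (((V nor G) iff M) iff not U) or P

V nor G = False nor True = False
(V nor G) iff M = False iff True = False
not U = not False = True
((V nor G) iff M) iff not U = False iff True = False
(((V nor G) iff M) iff not U) or P = False or False = False
So (A) is false.

(B): Formalization: (((P or M) or not G) xor U) -> V

P or M = False or True = True
not G = not True = False
(P or M) or not G = True or False = True
((P or M) or not G) xor U = True xor False = True
(((P or M) or not G) xor U) -> V = True -> False = False
So (B) is false.

(A) false; (B) false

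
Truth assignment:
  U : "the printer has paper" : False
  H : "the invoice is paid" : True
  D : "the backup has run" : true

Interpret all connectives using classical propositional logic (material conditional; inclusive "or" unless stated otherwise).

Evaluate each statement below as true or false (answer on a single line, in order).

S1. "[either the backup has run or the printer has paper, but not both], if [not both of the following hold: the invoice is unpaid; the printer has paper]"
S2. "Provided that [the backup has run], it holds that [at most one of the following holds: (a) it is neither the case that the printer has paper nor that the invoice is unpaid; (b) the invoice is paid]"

S1: Formalization: (~H nand U) -> (D xor U)

~H = ~T = F
~H nand U = F nand F = T
D xor U = T xor F = T
(~H nand U) -> (D xor U) = T -> T = T
So S1 is true.

S2: Parsed as D -> ((U nor ~H) nand H)

~H = ~T = F
U nor ~H = F nor F = T
(U nor ~H) nand H = T nand T = F
D -> ((U nor ~H) nand H) = T -> F = F
So S2 is false.

S1 T; S2 F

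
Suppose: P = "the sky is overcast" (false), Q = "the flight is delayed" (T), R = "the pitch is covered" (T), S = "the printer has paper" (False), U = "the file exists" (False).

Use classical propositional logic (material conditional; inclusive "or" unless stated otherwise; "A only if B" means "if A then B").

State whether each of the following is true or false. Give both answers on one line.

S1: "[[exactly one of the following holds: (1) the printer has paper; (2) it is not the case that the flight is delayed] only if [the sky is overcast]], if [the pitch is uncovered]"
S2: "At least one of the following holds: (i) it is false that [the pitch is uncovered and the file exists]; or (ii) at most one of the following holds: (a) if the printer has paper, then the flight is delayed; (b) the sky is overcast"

S1: Formalization: not R -> ((S xor not Q) -> P)

not R = not True = False
not Q = not True = False
S xor not Q = False xor False = False
(S xor not Q) -> P = False -> False = True
not R -> ((S xor not Q) -> P) = False -> True = True
Thus S1 is true.

S2: This is not (not R and U) or ((S -> Q) nand P).

not R = not True = False
not R and U = False and False = False
not (not R and U) = not False = True
S -> Q = False -> True = True
(S -> Q) nand P = True nand False = True
not (not R and U) or ((S -> Q) nand P) = True or True = True
Hence S2 is true.

S1 True / S2 True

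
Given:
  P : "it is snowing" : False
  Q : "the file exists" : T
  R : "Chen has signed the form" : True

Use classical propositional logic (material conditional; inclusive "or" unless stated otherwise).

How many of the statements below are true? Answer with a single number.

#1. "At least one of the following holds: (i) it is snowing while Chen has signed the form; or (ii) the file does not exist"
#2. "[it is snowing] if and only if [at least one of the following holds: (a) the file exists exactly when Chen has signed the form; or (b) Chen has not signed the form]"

0

#1: Formalization: (P ∧ R) ∨ ¬Q

P ∧ R = F ∧ T = F
¬Q = ¬T = F
(P ∧ R) ∨ ¬Q = F ∨ F = F
Hence #1 is false.

#2: Formalization: P ↔ ((Q ↔ R) ∨ ¬R)

Q ↔ R = T ↔ T = T
¬R = ¬T = F
(Q ↔ R) ∨ ¬R = T ∨ F = T
P ↔ ((Q ↔ R) ∨ ¬R) = F ↔ T = F
Thus #2 is false.

Count: 0.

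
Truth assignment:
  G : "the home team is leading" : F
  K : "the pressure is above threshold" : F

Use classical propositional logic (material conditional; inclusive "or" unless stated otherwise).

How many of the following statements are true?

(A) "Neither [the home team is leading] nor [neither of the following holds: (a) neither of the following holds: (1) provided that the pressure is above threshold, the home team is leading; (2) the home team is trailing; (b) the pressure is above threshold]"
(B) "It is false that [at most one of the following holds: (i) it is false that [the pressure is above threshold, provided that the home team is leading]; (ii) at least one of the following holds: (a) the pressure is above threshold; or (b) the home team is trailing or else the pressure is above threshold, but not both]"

0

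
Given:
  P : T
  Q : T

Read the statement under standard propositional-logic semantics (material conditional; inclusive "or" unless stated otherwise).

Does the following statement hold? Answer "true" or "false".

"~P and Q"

false

This is ¬P ∧ Q.

¬P = ¬T = F
¬P ∧ Q = F ∧ T = F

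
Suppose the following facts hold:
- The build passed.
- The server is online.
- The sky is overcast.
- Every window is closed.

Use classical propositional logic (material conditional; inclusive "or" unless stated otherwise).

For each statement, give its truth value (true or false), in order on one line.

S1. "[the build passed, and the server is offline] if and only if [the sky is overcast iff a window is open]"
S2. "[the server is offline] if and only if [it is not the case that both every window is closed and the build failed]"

S1 True, S2 False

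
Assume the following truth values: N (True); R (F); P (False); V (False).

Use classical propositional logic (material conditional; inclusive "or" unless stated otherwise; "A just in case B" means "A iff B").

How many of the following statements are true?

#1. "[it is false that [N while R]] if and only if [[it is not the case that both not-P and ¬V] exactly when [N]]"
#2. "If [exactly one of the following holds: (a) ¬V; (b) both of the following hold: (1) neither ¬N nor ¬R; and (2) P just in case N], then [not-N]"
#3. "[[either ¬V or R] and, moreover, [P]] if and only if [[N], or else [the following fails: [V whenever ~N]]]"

0

#1: Formalization: not (N and R) iff ((not P nand not V) iff N)

N and R = True and False = False
not (N and R) = not False = True
not P = not False = True
not V = not False = True
not P nand not V = True nand True = False
(not P nand not V) iff N = False iff True = False
not (N and R) iff ((not P nand not V) iff N) = True iff False = False
Hence #1 is false.

#2: Formalization: (not V xor ((not N nor not R) and (P iff N))) -> not N

not V = not False = True
not N = not True = False
not R = not False = True
not N nor not R = False nor True = False
P iff N = False iff True = False
(not N nor not R) and (P iff N) = False and False = False
not V xor ((not N nor not R) and (P iff N)) = True xor False = True
not N = not True = False
(not V xor ((not N nor not R) and (P iff N))) -> not N = True -> False = False
Hence #2 is false.

#3: In symbols: ((not V or R) and P) iff (N or not (not N -> V))

not V = not False = True
not V or R = True or False = True
(not V or R) and P = True and False = False
not N = not True = False
not N -> V = False -> False = True
not (not N -> V) = not True = False
N or not (not N -> V) = True or False = True
((not V or R) and P) iff (N or not (not N -> V)) = False iff True = False
Hence #3 is false.

0 of the 3 statements are true (none).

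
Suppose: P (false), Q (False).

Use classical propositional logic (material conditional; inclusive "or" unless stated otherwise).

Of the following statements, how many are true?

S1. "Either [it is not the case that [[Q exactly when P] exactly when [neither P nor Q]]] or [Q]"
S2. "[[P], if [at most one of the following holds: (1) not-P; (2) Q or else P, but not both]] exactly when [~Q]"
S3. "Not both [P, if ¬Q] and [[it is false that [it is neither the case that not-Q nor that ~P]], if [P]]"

S1: This is not ((Q iff P) iff (P nor Q)) or Q.

Q iff P = False iff False = True
P nor Q = False nor False = True
(Q iff P) iff (P nor Q) = True iff True = True
not ((Q iff P) iff (P nor Q)) = not True = False
not ((Q iff P) iff (P nor Q)) or Q = False or False = False
So S1 is false.

S2: Formalization: ((not P nand (Q xor P)) -> P) iff not Q

not P = not False = True
Q xor P = False xor False = False
not P nand (Q xor P) = True nand False = True
(not P nand (Q xor P)) -> P = True -> False = False
not Q = not False = True
((not P nand (Q xor P)) -> P) iff not Q = False iff True = False
Thus S2 is false.

S3: This is (not Q -> P) nand (P -> not (not Q nor not P)).

not Q = not False = True
not Q -> P = True -> False = False
not Q = not False = True
not P = not False = True
not Q nor not P = True nor True = False
not (not Q nor not P) = not False = True
P -> not (not Q nor not P) = False -> True = True
(not Q -> P) nand (P -> not (not Q nor not P)) = False nand True = True
So S3 is true.

True statements: 1.

1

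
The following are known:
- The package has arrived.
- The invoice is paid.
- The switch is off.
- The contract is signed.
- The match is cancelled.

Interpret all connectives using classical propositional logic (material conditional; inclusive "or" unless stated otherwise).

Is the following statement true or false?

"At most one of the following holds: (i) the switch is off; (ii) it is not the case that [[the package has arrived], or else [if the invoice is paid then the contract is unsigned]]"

Let G = "the switch is on" (False), N = "the package has arrived" (True), P = "the invoice is paid" (True), R = "the contract is signed" (True).
Parsed as not G nand not (N or (P -> not R))

not G = not False = True
not R = not True = False
P -> not R = True -> False = False
N or (P -> not R) = True or False = True
not (N or (P -> not R)) = not True = False
not G nand not (N or (P -> not R)) = True nand False = True

The statement is true.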